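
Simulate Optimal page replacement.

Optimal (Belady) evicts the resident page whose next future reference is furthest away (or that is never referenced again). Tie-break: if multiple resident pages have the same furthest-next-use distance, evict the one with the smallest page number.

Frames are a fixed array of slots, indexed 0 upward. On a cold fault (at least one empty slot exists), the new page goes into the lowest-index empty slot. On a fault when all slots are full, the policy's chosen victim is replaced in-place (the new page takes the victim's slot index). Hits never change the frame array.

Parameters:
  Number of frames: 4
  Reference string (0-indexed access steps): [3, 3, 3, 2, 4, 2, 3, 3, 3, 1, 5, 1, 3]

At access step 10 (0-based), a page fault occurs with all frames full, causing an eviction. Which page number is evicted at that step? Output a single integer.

Answer: 2

Derivation:
Step 0: ref 3 -> FAULT, frames=[3,-,-,-]
Step 1: ref 3 -> HIT, frames=[3,-,-,-]
Step 2: ref 3 -> HIT, frames=[3,-,-,-]
Step 3: ref 2 -> FAULT, frames=[3,2,-,-]
Step 4: ref 4 -> FAULT, frames=[3,2,4,-]
Step 5: ref 2 -> HIT, frames=[3,2,4,-]
Step 6: ref 3 -> HIT, frames=[3,2,4,-]
Step 7: ref 3 -> HIT, frames=[3,2,4,-]
Step 8: ref 3 -> HIT, frames=[3,2,4,-]
Step 9: ref 1 -> FAULT, frames=[3,2,4,1]
Step 10: ref 5 -> FAULT, evict 2, frames=[3,5,4,1]
At step 10: evicted page 2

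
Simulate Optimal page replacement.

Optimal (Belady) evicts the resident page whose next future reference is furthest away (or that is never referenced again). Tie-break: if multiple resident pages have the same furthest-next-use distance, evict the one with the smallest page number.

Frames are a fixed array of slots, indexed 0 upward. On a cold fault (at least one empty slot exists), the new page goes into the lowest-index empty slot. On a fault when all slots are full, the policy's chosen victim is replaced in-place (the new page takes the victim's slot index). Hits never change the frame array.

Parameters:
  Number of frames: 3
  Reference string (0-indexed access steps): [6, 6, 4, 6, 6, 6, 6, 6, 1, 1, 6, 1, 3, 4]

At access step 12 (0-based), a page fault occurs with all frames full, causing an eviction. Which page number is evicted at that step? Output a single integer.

Step 0: ref 6 -> FAULT, frames=[6,-,-]
Step 1: ref 6 -> HIT, frames=[6,-,-]
Step 2: ref 4 -> FAULT, frames=[6,4,-]
Step 3: ref 6 -> HIT, frames=[6,4,-]
Step 4: ref 6 -> HIT, frames=[6,4,-]
Step 5: ref 6 -> HIT, frames=[6,4,-]
Step 6: ref 6 -> HIT, frames=[6,4,-]
Step 7: ref 6 -> HIT, frames=[6,4,-]
Step 8: ref 1 -> FAULT, frames=[6,4,1]
Step 9: ref 1 -> HIT, frames=[6,4,1]
Step 10: ref 6 -> HIT, frames=[6,4,1]
Step 11: ref 1 -> HIT, frames=[6,4,1]
Step 12: ref 3 -> FAULT, evict 1, frames=[6,4,3]
At step 12: evicted page 1

Answer: 1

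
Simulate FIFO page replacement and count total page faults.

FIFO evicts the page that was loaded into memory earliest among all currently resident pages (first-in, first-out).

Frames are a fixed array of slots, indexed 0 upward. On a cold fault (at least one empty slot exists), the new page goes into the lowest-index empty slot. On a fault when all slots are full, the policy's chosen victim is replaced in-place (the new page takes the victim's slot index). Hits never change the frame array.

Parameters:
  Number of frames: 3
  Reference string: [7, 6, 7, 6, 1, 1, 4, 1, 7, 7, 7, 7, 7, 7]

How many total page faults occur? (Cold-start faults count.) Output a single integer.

Answer: 5

Derivation:
Step 0: ref 7 → FAULT, frames=[7,-,-]
Step 1: ref 6 → FAULT, frames=[7,6,-]
Step 2: ref 7 → HIT, frames=[7,6,-]
Step 3: ref 6 → HIT, frames=[7,6,-]
Step 4: ref 1 → FAULT, frames=[7,6,1]
Step 5: ref 1 → HIT, frames=[7,6,1]
Step 6: ref 4 → FAULT (evict 7), frames=[4,6,1]
Step 7: ref 1 → HIT, frames=[4,6,1]
Step 8: ref 7 → FAULT (evict 6), frames=[4,7,1]
Step 9: ref 7 → HIT, frames=[4,7,1]
Step 10: ref 7 → HIT, frames=[4,7,1]
Step 11: ref 7 → HIT, frames=[4,7,1]
Step 12: ref 7 → HIT, frames=[4,7,1]
Step 13: ref 7 → HIT, frames=[4,7,1]
Total faults: 5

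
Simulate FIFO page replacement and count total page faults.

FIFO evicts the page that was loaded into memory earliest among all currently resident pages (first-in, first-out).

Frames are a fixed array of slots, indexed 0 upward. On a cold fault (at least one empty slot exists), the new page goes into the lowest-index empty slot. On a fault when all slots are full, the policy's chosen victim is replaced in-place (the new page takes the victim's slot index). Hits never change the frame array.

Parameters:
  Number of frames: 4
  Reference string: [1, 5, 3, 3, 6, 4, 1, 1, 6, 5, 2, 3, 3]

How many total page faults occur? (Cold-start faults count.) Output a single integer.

Step 0: ref 1 → FAULT, frames=[1,-,-,-]
Step 1: ref 5 → FAULT, frames=[1,5,-,-]
Step 2: ref 3 → FAULT, frames=[1,5,3,-]
Step 3: ref 3 → HIT, frames=[1,5,3,-]
Step 4: ref 6 → FAULT, frames=[1,5,3,6]
Step 5: ref 4 → FAULT (evict 1), frames=[4,5,3,6]
Step 6: ref 1 → FAULT (evict 5), frames=[4,1,3,6]
Step 7: ref 1 → HIT, frames=[4,1,3,6]
Step 8: ref 6 → HIT, frames=[4,1,3,6]
Step 9: ref 5 → FAULT (evict 3), frames=[4,1,5,6]
Step 10: ref 2 → FAULT (evict 6), frames=[4,1,5,2]
Step 11: ref 3 → FAULT (evict 4), frames=[3,1,5,2]
Step 12: ref 3 → HIT, frames=[3,1,5,2]
Total faults: 9

Answer: 9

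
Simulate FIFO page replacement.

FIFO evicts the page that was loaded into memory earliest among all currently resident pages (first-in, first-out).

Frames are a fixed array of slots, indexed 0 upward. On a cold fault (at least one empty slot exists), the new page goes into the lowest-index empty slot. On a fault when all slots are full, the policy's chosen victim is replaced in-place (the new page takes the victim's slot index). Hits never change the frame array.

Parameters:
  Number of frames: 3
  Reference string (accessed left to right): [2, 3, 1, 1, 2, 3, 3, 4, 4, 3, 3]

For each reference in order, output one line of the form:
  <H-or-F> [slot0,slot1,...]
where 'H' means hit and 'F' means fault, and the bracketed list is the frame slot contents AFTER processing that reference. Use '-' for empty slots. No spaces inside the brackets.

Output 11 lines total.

F [2,-,-]
F [2,3,-]
F [2,3,1]
H [2,3,1]
H [2,3,1]
H [2,3,1]
H [2,3,1]
F [4,3,1]
H [4,3,1]
H [4,3,1]
H [4,3,1]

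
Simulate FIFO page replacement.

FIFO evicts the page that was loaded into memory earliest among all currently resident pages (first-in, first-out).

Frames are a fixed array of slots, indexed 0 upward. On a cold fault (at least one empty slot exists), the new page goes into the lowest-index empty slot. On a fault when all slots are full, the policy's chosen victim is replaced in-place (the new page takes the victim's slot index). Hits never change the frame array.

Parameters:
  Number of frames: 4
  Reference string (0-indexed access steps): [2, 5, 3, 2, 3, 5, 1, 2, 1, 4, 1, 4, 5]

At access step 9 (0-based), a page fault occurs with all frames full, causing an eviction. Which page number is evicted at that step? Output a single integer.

Answer: 2

Derivation:
Step 0: ref 2 -> FAULT, frames=[2,-,-,-]
Step 1: ref 5 -> FAULT, frames=[2,5,-,-]
Step 2: ref 3 -> FAULT, frames=[2,5,3,-]
Step 3: ref 2 -> HIT, frames=[2,5,3,-]
Step 4: ref 3 -> HIT, frames=[2,5,3,-]
Step 5: ref 5 -> HIT, frames=[2,5,3,-]
Step 6: ref 1 -> FAULT, frames=[2,5,3,1]
Step 7: ref 2 -> HIT, frames=[2,5,3,1]
Step 8: ref 1 -> HIT, frames=[2,5,3,1]
Step 9: ref 4 -> FAULT, evict 2, frames=[4,5,3,1]
At step 9: evicted page 2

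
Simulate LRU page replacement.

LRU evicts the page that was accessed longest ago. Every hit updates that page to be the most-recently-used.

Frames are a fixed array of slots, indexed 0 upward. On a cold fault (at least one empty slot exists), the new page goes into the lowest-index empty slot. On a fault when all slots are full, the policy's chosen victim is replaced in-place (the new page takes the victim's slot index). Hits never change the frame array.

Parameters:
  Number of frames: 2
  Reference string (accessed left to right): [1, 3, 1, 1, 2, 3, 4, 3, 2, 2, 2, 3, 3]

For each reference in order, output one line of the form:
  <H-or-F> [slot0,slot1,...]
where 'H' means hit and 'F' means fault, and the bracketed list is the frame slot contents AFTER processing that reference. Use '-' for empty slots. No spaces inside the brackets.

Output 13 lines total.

F [1,-]
F [1,3]
H [1,3]
H [1,3]
F [1,2]
F [3,2]
F [3,4]
H [3,4]
F [3,2]
H [3,2]
H [3,2]
H [3,2]
H [3,2]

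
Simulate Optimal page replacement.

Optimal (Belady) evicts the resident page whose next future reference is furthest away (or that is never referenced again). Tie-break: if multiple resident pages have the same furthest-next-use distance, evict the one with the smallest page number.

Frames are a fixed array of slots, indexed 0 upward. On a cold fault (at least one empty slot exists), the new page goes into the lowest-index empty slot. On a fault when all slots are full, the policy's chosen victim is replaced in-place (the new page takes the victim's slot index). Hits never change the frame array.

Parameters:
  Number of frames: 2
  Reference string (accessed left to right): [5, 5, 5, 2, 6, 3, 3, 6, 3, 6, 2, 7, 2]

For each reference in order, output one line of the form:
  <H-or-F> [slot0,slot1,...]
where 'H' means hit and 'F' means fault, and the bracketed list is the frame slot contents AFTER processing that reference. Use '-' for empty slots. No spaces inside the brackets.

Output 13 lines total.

F [5,-]
H [5,-]
H [5,-]
F [5,2]
F [6,2]
F [6,3]
H [6,3]
H [6,3]
H [6,3]
H [6,3]
F [6,2]
F [7,2]
H [7,2]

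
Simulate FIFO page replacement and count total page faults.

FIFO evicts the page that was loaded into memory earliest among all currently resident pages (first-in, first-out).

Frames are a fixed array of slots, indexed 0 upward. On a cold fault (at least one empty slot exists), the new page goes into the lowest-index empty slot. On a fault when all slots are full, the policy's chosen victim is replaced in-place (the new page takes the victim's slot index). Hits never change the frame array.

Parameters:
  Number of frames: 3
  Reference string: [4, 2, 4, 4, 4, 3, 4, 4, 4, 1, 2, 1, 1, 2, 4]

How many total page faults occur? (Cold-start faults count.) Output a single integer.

Step 0: ref 4 → FAULT, frames=[4,-,-]
Step 1: ref 2 → FAULT, frames=[4,2,-]
Step 2: ref 4 → HIT, frames=[4,2,-]
Step 3: ref 4 → HIT, frames=[4,2,-]
Step 4: ref 4 → HIT, frames=[4,2,-]
Step 5: ref 3 → FAULT, frames=[4,2,3]
Step 6: ref 4 → HIT, frames=[4,2,3]
Step 7: ref 4 → HIT, frames=[4,2,3]
Step 8: ref 4 → HIT, frames=[4,2,3]
Step 9: ref 1 → FAULT (evict 4), frames=[1,2,3]
Step 10: ref 2 → HIT, frames=[1,2,3]
Step 11: ref 1 → HIT, frames=[1,2,3]
Step 12: ref 1 → HIT, frames=[1,2,3]
Step 13: ref 2 → HIT, frames=[1,2,3]
Step 14: ref 4 → FAULT (evict 2), frames=[1,4,3]
Total faults: 5

Answer: 5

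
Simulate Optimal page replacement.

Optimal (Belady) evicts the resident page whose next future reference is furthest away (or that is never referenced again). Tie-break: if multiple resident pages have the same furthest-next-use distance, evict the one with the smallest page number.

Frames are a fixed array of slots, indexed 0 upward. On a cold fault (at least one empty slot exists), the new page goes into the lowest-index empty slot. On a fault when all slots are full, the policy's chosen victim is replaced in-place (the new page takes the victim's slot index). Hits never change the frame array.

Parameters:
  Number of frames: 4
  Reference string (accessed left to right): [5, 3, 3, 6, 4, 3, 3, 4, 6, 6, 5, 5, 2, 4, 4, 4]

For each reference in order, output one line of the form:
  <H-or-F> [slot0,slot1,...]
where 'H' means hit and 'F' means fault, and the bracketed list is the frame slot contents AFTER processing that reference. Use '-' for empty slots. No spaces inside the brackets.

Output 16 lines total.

F [5,-,-,-]
F [5,3,-,-]
H [5,3,-,-]
F [5,3,6,-]
F [5,3,6,4]
H [5,3,6,4]
H [5,3,6,4]
H [5,3,6,4]
H [5,3,6,4]
H [5,3,6,4]
H [5,3,6,4]
H [5,3,6,4]
F [5,2,6,4]
H [5,2,6,4]
H [5,2,6,4]
H [5,2,6,4]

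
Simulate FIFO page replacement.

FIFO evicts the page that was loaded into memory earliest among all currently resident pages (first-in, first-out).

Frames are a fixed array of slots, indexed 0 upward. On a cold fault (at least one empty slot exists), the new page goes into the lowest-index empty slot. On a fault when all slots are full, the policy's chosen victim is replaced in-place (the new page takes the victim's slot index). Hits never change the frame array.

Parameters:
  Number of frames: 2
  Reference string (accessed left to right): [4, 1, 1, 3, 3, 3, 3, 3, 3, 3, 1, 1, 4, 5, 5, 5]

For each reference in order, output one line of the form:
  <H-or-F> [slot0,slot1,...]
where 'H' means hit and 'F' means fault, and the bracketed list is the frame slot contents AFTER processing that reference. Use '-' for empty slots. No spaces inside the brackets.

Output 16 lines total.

F [4,-]
F [4,1]
H [4,1]
F [3,1]
H [3,1]
H [3,1]
H [3,1]
H [3,1]
H [3,1]
H [3,1]
H [3,1]
H [3,1]
F [3,4]
F [5,4]
H [5,4]
H [5,4]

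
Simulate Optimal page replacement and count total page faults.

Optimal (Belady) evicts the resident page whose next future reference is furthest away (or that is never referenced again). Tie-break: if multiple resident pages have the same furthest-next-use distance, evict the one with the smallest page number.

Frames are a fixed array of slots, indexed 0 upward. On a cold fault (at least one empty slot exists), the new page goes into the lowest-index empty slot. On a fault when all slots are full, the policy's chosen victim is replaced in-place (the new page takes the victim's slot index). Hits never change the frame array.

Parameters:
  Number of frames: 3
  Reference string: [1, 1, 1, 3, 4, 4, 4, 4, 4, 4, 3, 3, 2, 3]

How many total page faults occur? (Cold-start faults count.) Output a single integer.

Step 0: ref 1 → FAULT, frames=[1,-,-]
Step 1: ref 1 → HIT, frames=[1,-,-]
Step 2: ref 1 → HIT, frames=[1,-,-]
Step 3: ref 3 → FAULT, frames=[1,3,-]
Step 4: ref 4 → FAULT, frames=[1,3,4]
Step 5: ref 4 → HIT, frames=[1,3,4]
Step 6: ref 4 → HIT, frames=[1,3,4]
Step 7: ref 4 → HIT, frames=[1,3,4]
Step 8: ref 4 → HIT, frames=[1,3,4]
Step 9: ref 4 → HIT, frames=[1,3,4]
Step 10: ref 3 → HIT, frames=[1,3,4]
Step 11: ref 3 → HIT, frames=[1,3,4]
Step 12: ref 2 → FAULT (evict 1), frames=[2,3,4]
Step 13: ref 3 → HIT, frames=[2,3,4]
Total faults: 4

Answer: 4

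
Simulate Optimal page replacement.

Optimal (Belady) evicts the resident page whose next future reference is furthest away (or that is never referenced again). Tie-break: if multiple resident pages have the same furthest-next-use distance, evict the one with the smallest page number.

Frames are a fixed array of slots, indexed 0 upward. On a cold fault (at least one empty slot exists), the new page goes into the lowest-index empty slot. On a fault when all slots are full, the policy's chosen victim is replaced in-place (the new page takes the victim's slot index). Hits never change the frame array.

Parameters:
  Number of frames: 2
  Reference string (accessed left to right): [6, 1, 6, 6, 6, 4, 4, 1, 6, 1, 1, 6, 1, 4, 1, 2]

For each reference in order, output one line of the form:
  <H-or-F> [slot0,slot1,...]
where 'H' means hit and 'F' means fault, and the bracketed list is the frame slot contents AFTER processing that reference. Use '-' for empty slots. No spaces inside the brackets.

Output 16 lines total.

F [6,-]
F [6,1]
H [6,1]
H [6,1]
H [6,1]
F [4,1]
H [4,1]
H [4,1]
F [6,1]
H [6,1]
H [6,1]
H [6,1]
H [6,1]
F [4,1]
H [4,1]
F [4,2]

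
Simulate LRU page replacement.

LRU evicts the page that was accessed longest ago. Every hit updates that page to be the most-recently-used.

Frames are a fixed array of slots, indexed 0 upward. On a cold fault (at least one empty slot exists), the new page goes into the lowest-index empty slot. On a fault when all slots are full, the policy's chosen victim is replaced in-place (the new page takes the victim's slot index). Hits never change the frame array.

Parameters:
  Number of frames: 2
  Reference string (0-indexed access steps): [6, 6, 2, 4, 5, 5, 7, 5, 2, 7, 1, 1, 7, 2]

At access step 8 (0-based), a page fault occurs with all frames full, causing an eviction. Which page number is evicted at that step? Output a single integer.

Step 0: ref 6 -> FAULT, frames=[6,-]
Step 1: ref 6 -> HIT, frames=[6,-]
Step 2: ref 2 -> FAULT, frames=[6,2]
Step 3: ref 4 -> FAULT, evict 6, frames=[4,2]
Step 4: ref 5 -> FAULT, evict 2, frames=[4,5]
Step 5: ref 5 -> HIT, frames=[4,5]
Step 6: ref 7 -> FAULT, evict 4, frames=[7,5]
Step 7: ref 5 -> HIT, frames=[7,5]
Step 8: ref 2 -> FAULT, evict 7, frames=[2,5]
At step 8: evicted page 7

Answer: 7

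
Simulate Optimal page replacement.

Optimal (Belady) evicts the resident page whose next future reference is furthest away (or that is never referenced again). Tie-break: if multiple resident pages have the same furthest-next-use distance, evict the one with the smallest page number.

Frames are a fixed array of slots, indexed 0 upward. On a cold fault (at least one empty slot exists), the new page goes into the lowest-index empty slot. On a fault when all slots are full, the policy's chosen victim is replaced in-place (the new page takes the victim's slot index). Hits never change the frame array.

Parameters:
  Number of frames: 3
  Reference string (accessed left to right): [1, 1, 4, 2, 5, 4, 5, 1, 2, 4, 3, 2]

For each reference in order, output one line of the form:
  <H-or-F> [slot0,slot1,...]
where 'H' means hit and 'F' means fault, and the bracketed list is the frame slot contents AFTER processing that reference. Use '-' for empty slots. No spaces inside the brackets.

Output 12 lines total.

F [1,-,-]
H [1,-,-]
F [1,4,-]
F [1,4,2]
F [1,4,5]
H [1,4,5]
H [1,4,5]
H [1,4,5]
F [2,4,5]
H [2,4,5]
F [2,3,5]
H [2,3,5]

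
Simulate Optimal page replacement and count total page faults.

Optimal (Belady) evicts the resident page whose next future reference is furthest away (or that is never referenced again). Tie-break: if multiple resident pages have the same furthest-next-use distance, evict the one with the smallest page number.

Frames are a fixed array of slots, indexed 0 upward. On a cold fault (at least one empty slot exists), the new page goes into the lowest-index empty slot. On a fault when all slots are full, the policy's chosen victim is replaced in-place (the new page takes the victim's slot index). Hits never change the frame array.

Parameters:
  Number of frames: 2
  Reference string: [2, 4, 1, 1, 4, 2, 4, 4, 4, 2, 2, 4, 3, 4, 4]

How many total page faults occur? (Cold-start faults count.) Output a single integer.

Answer: 5

Derivation:
Step 0: ref 2 → FAULT, frames=[2,-]
Step 1: ref 4 → FAULT, frames=[2,4]
Step 2: ref 1 → FAULT (evict 2), frames=[1,4]
Step 3: ref 1 → HIT, frames=[1,4]
Step 4: ref 4 → HIT, frames=[1,4]
Step 5: ref 2 → FAULT (evict 1), frames=[2,4]
Step 6: ref 4 → HIT, frames=[2,4]
Step 7: ref 4 → HIT, frames=[2,4]
Step 8: ref 4 → HIT, frames=[2,4]
Step 9: ref 2 → HIT, frames=[2,4]
Step 10: ref 2 → HIT, frames=[2,4]
Step 11: ref 4 → HIT, frames=[2,4]
Step 12: ref 3 → FAULT (evict 2), frames=[3,4]
Step 13: ref 4 → HIT, frames=[3,4]
Step 14: ref 4 → HIT, frames=[3,4]
Total faults: 5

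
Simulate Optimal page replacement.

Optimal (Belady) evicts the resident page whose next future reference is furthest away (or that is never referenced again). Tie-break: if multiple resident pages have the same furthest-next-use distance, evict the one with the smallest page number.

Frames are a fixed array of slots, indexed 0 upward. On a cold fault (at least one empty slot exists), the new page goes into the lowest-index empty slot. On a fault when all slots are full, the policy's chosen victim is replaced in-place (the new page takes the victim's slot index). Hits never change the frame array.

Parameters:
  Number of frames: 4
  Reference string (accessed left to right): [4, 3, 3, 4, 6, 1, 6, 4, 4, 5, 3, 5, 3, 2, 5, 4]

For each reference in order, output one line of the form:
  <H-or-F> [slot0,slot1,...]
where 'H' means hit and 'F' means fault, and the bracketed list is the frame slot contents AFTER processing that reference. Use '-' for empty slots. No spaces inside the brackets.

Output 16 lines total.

F [4,-,-,-]
F [4,3,-,-]
H [4,3,-,-]
H [4,3,-,-]
F [4,3,6,-]
F [4,3,6,1]
H [4,3,6,1]
H [4,3,6,1]
H [4,3,6,1]
F [4,3,6,5]
H [4,3,6,5]
H [4,3,6,5]
H [4,3,6,5]
F [4,2,6,5]
H [4,2,6,5]
H [4,2,6,5]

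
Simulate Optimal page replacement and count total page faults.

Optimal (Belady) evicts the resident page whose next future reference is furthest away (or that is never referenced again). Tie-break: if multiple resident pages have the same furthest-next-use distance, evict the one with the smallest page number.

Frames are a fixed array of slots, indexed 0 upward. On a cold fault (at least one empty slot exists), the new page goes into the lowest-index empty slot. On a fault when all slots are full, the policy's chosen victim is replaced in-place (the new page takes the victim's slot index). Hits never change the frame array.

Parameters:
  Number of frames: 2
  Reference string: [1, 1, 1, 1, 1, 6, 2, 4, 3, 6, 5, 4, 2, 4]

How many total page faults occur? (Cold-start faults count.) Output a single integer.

Step 0: ref 1 → FAULT, frames=[1,-]
Step 1: ref 1 → HIT, frames=[1,-]
Step 2: ref 1 → HIT, frames=[1,-]
Step 3: ref 1 → HIT, frames=[1,-]
Step 4: ref 1 → HIT, frames=[1,-]
Step 5: ref 6 → FAULT, frames=[1,6]
Step 6: ref 2 → FAULT (evict 1), frames=[2,6]
Step 7: ref 4 → FAULT (evict 2), frames=[4,6]
Step 8: ref 3 → FAULT (evict 4), frames=[3,6]
Step 9: ref 6 → HIT, frames=[3,6]
Step 10: ref 5 → FAULT (evict 3), frames=[5,6]
Step 11: ref 4 → FAULT (evict 5), frames=[4,6]
Step 12: ref 2 → FAULT (evict 6), frames=[4,2]
Step 13: ref 4 → HIT, frames=[4,2]
Total faults: 8

Answer: 8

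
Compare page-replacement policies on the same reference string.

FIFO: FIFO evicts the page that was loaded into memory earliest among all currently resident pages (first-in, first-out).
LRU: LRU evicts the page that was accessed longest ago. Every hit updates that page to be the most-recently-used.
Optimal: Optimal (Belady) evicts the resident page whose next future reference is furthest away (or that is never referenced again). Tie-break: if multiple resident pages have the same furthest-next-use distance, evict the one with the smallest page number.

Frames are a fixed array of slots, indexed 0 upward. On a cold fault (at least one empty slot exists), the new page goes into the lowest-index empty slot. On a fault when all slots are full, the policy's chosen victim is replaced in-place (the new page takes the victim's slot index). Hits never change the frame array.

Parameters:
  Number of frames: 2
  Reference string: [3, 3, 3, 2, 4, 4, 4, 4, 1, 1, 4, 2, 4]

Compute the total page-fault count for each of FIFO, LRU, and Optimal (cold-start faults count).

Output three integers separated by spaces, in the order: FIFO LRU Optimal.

--- FIFO ---
  step 0: ref 3 -> FAULT, frames=[3,-] (faults so far: 1)
  step 1: ref 3 -> HIT, frames=[3,-] (faults so far: 1)
  step 2: ref 3 -> HIT, frames=[3,-] (faults so far: 1)
  step 3: ref 2 -> FAULT, frames=[3,2] (faults so far: 2)
  step 4: ref 4 -> FAULT, evict 3, frames=[4,2] (faults so far: 3)
  step 5: ref 4 -> HIT, frames=[4,2] (faults so far: 3)
  step 6: ref 4 -> HIT, frames=[4,2] (faults so far: 3)
  step 7: ref 4 -> HIT, frames=[4,2] (faults so far: 3)
  step 8: ref 1 -> FAULT, evict 2, frames=[4,1] (faults so far: 4)
  step 9: ref 1 -> HIT, frames=[4,1] (faults so far: 4)
  step 10: ref 4 -> HIT, frames=[4,1] (faults so far: 4)
  step 11: ref 2 -> FAULT, evict 4, frames=[2,1] (faults so far: 5)
  step 12: ref 4 -> FAULT, evict 1, frames=[2,4] (faults so far: 6)
  FIFO total faults: 6
--- LRU ---
  step 0: ref 3 -> FAULT, frames=[3,-] (faults so far: 1)
  step 1: ref 3 -> HIT, frames=[3,-] (faults so far: 1)
  step 2: ref 3 -> HIT, frames=[3,-] (faults so far: 1)
  step 3: ref 2 -> FAULT, frames=[3,2] (faults so far: 2)
  step 4: ref 4 -> FAULT, evict 3, frames=[4,2] (faults so far: 3)
  step 5: ref 4 -> HIT, frames=[4,2] (faults so far: 3)
  step 6: ref 4 -> HIT, frames=[4,2] (faults so far: 3)
  step 7: ref 4 -> HIT, frames=[4,2] (faults so far: 3)
  step 8: ref 1 -> FAULT, evict 2, frames=[4,1] (faults so far: 4)
  step 9: ref 1 -> HIT, frames=[4,1] (faults so far: 4)
  step 10: ref 4 -> HIT, frames=[4,1] (faults so far: 4)
  step 11: ref 2 -> FAULT, evict 1, frames=[4,2] (faults so far: 5)
  step 12: ref 4 -> HIT, frames=[4,2] (faults so far: 5)
  LRU total faults: 5
--- Optimal ---
  step 0: ref 3 -> FAULT, frames=[3,-] (faults so far: 1)
  step 1: ref 3 -> HIT, frames=[3,-] (faults so far: 1)
  step 2: ref 3 -> HIT, frames=[3,-] (faults so far: 1)
  step 3: ref 2 -> FAULT, frames=[3,2] (faults so far: 2)
  step 4: ref 4 -> FAULT, evict 3, frames=[4,2] (faults so far: 3)
  step 5: ref 4 -> HIT, frames=[4,2] (faults so far: 3)
  step 6: ref 4 -> HIT, frames=[4,2] (faults so far: 3)
  step 7: ref 4 -> HIT, frames=[4,2] (faults so far: 3)
  step 8: ref 1 -> FAULT, evict 2, frames=[4,1] (faults so far: 4)
  step 9: ref 1 -> HIT, frames=[4,1] (faults so far: 4)
  step 10: ref 4 -> HIT, frames=[4,1] (faults so far: 4)
  step 11: ref 2 -> FAULT, evict 1, frames=[4,2] (faults so far: 5)
  step 12: ref 4 -> HIT, frames=[4,2] (faults so far: 5)
  Optimal total faults: 5

Answer: 6 5 5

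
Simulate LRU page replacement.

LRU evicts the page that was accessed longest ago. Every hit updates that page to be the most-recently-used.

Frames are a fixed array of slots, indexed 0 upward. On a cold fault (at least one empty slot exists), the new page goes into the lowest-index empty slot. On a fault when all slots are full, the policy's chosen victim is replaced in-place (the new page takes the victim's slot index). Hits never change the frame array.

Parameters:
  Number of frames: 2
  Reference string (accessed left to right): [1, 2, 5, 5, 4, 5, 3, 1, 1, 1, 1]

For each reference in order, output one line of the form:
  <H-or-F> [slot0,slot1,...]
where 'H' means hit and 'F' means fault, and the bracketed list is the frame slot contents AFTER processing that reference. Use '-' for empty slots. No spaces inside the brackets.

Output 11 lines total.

F [1,-]
F [1,2]
F [5,2]
H [5,2]
F [5,4]
H [5,4]
F [5,3]
F [1,3]
H [1,3]
H [1,3]
H [1,3]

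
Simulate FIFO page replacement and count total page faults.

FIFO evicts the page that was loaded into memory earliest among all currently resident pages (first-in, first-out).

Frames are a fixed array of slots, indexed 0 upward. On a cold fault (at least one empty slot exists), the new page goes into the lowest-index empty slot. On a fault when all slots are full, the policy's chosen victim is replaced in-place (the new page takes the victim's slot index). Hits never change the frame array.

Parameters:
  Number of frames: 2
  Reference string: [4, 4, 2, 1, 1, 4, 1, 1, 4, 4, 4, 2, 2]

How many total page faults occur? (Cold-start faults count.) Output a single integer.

Step 0: ref 4 → FAULT, frames=[4,-]
Step 1: ref 4 → HIT, frames=[4,-]
Step 2: ref 2 → FAULT, frames=[4,2]
Step 3: ref 1 → FAULT (evict 4), frames=[1,2]
Step 4: ref 1 → HIT, frames=[1,2]
Step 5: ref 4 → FAULT (evict 2), frames=[1,4]
Step 6: ref 1 → HIT, frames=[1,4]
Step 7: ref 1 → HIT, frames=[1,4]
Step 8: ref 4 → HIT, frames=[1,4]
Step 9: ref 4 → HIT, frames=[1,4]
Step 10: ref 4 → HIT, frames=[1,4]
Step 11: ref 2 → FAULT (evict 1), frames=[2,4]
Step 12: ref 2 → HIT, frames=[2,4]
Total faults: 5

Answer: 5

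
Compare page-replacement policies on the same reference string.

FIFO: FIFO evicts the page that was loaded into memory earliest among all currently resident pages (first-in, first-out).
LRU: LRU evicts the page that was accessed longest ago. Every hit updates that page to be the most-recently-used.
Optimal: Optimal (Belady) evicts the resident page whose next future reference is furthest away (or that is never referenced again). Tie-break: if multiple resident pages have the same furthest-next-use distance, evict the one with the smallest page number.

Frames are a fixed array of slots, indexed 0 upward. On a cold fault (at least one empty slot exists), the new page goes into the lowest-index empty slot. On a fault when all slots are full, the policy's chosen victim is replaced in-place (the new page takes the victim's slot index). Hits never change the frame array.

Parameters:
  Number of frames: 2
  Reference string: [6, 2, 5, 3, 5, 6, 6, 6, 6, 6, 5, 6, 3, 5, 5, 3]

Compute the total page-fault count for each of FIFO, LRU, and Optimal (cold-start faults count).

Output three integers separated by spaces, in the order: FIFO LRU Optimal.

Answer: 7 7 6

Derivation:
--- FIFO ---
  step 0: ref 6 -> FAULT, frames=[6,-] (faults so far: 1)
  step 1: ref 2 -> FAULT, frames=[6,2] (faults so far: 2)
  step 2: ref 5 -> FAULT, evict 6, frames=[5,2] (faults so far: 3)
  step 3: ref 3 -> FAULT, evict 2, frames=[5,3] (faults so far: 4)
  step 4: ref 5 -> HIT, frames=[5,3] (faults so far: 4)
  step 5: ref 6 -> FAULT, evict 5, frames=[6,3] (faults so far: 5)
  step 6: ref 6 -> HIT, frames=[6,3] (faults so far: 5)
  step 7: ref 6 -> HIT, frames=[6,3] (faults so far: 5)
  step 8: ref 6 -> HIT, frames=[6,3] (faults so far: 5)
  step 9: ref 6 -> HIT, frames=[6,3] (faults so far: 5)
  step 10: ref 5 -> FAULT, evict 3, frames=[6,5] (faults so far: 6)
  step 11: ref 6 -> HIT, frames=[6,5] (faults so far: 6)
  step 12: ref 3 -> FAULT, evict 6, frames=[3,5] (faults so far: 7)
  step 13: ref 5 -> HIT, frames=[3,5] (faults so far: 7)
  step 14: ref 5 -> HIT, frames=[3,5] (faults so far: 7)
  step 15: ref 3 -> HIT, frames=[3,5] (faults so far: 7)
  FIFO total faults: 7
--- LRU ---
  step 0: ref 6 -> FAULT, frames=[6,-] (faults so far: 1)
  step 1: ref 2 -> FAULT, frames=[6,2] (faults so far: 2)
  step 2: ref 5 -> FAULT, evict 6, frames=[5,2] (faults so far: 3)
  step 3: ref 3 -> FAULT, evict 2, frames=[5,3] (faults so far: 4)
  step 4: ref 5 -> HIT, frames=[5,3] (faults so far: 4)
  step 5: ref 6 -> FAULT, evict 3, frames=[5,6] (faults so far: 5)
  step 6: ref 6 -> HIT, frames=[5,6] (faults so far: 5)
  step 7: ref 6 -> HIT, frames=[5,6] (faults so far: 5)
  step 8: ref 6 -> HIT, frames=[5,6] (faults so far: 5)
  step 9: ref 6 -> HIT, frames=[5,6] (faults so far: 5)
  step 10: ref 5 -> HIT, frames=[5,6] (faults so far: 5)
  step 11: ref 6 -> HIT, frames=[5,6] (faults so far: 5)
  step 12: ref 3 -> FAULT, evict 5, frames=[3,6] (faults so far: 6)
  step 13: ref 5 -> FAULT, evict 6, frames=[3,5] (faults so far: 7)
  step 14: ref 5 -> HIT, frames=[3,5] (faults so far: 7)
  step 15: ref 3 -> HIT, frames=[3,5] (faults so far: 7)
  LRU total faults: 7
--- Optimal ---
  step 0: ref 6 -> FAULT, frames=[6,-] (faults so far: 1)
  step 1: ref 2 -> FAULT, frames=[6,2] (faults so far: 2)
  step 2: ref 5 -> FAULT, evict 2, frames=[6,5] (faults so far: 3)
  step 3: ref 3 -> FAULT, evict 6, frames=[3,5] (faults so far: 4)
  step 4: ref 5 -> HIT, frames=[3,5] (faults so far: 4)
  step 5: ref 6 -> FAULT, evict 3, frames=[6,5] (faults so far: 5)
  step 6: ref 6 -> HIT, frames=[6,5] (faults so far: 5)
  step 7: ref 6 -> HIT, frames=[6,5] (faults so far: 5)
  step 8: ref 6 -> HIT, frames=[6,5] (faults so far: 5)
  step 9: ref 6 -> HIT, frames=[6,5] (faults so far: 5)
  step 10: ref 5 -> HIT, frames=[6,5] (faults so far: 5)
  step 11: ref 6 -> HIT, frames=[6,5] (faults so far: 5)
  step 12: ref 3 -> FAULT, evict 6, frames=[3,5] (faults so far: 6)
  step 13: ref 5 -> HIT, frames=[3,5] (faults so far: 6)
  step 14: ref 5 -> HIT, frames=[3,5] (faults so far: 6)
  step 15: ref 3 -> HIT, frames=[3,5] (faults so far: 6)
  Optimal total faults: 6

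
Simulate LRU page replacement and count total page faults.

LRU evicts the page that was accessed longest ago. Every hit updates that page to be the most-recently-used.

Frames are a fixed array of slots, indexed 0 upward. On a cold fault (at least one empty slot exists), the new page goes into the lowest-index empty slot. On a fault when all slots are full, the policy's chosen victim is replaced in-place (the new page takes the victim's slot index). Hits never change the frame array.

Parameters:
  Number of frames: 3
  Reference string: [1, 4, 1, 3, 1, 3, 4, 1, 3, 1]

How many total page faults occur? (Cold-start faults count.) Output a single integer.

Answer: 3

Derivation:
Step 0: ref 1 → FAULT, frames=[1,-,-]
Step 1: ref 4 → FAULT, frames=[1,4,-]
Step 2: ref 1 → HIT, frames=[1,4,-]
Step 3: ref 3 → FAULT, frames=[1,4,3]
Step 4: ref 1 → HIT, frames=[1,4,3]
Step 5: ref 3 → HIT, frames=[1,4,3]
Step 6: ref 4 → HIT, frames=[1,4,3]
Step 7: ref 1 → HIT, frames=[1,4,3]
Step 8: ref 3 → HIT, frames=[1,4,3]
Step 9: ref 1 → HIT, frames=[1,4,3]
Total faults: 3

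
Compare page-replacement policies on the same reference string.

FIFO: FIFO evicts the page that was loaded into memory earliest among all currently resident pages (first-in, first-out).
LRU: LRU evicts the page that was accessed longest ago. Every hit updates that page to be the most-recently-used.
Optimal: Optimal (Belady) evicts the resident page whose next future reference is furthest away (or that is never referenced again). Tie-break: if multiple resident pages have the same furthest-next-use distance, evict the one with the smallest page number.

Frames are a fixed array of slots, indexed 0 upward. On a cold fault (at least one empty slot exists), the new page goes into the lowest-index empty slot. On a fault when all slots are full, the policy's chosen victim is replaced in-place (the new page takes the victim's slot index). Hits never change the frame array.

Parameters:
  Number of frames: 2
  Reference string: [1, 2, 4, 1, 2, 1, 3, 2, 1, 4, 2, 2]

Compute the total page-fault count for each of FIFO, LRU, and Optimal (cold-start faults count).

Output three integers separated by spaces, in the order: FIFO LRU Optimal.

--- FIFO ---
  step 0: ref 1 -> FAULT, frames=[1,-] (faults so far: 1)
  step 1: ref 2 -> FAULT, frames=[1,2] (faults so far: 2)
  step 2: ref 4 -> FAULT, evict 1, frames=[4,2] (faults so far: 3)
  step 3: ref 1 -> FAULT, evict 2, frames=[4,1] (faults so far: 4)
  step 4: ref 2 -> FAULT, evict 4, frames=[2,1] (faults so far: 5)
  step 5: ref 1 -> HIT, frames=[2,1] (faults so far: 5)
  step 6: ref 3 -> FAULT, evict 1, frames=[2,3] (faults so far: 6)
  step 7: ref 2 -> HIT, frames=[2,3] (faults so far: 6)
  step 8: ref 1 -> FAULT, evict 2, frames=[1,3] (faults so far: 7)
  step 9: ref 4 -> FAULT, evict 3, frames=[1,4] (faults so far: 8)
  step 10: ref 2 -> FAULT, evict 1, frames=[2,4] (faults so far: 9)
  step 11: ref 2 -> HIT, frames=[2,4] (faults so far: 9)
  FIFO total faults: 9
--- LRU ---
  step 0: ref 1 -> FAULT, frames=[1,-] (faults so far: 1)
  step 1: ref 2 -> FAULT, frames=[1,2] (faults so far: 2)
  step 2: ref 4 -> FAULT, evict 1, frames=[4,2] (faults so far: 3)
  step 3: ref 1 -> FAULT, evict 2, frames=[4,1] (faults so far: 4)
  step 4: ref 2 -> FAULT, evict 4, frames=[2,1] (faults so far: 5)
  step 5: ref 1 -> HIT, frames=[2,1] (faults so far: 5)
  step 6: ref 3 -> FAULT, evict 2, frames=[3,1] (faults so far: 6)
  step 7: ref 2 -> FAULT, evict 1, frames=[3,2] (faults so far: 7)
  step 8: ref 1 -> FAULT, evict 3, frames=[1,2] (faults so far: 8)
  step 9: ref 4 -> FAULT, evict 2, frames=[1,4] (faults so far: 9)
  step 10: ref 2 -> FAULT, evict 1, frames=[2,4] (faults so far: 10)
  step 11: ref 2 -> HIT, frames=[2,4] (faults so far: 10)
  LRU total faults: 10
--- Optimal ---
  step 0: ref 1 -> FAULT, frames=[1,-] (faults so far: 1)
  step 1: ref 2 -> FAULT, frames=[1,2] (faults so far: 2)
  step 2: ref 4 -> FAULT, evict 2, frames=[1,4] (faults so far: 3)
  step 3: ref 1 -> HIT, frames=[1,4] (faults so far: 3)
  step 4: ref 2 -> FAULT, evict 4, frames=[1,2] (faults so far: 4)
  step 5: ref 1 -> HIT, frames=[1,2] (faults so far: 4)
  step 6: ref 3 -> FAULT, evict 1, frames=[3,2] (faults so far: 5)
  step 7: ref 2 -> HIT, frames=[3,2] (faults so far: 5)
  step 8: ref 1 -> FAULT, evict 3, frames=[1,2] (faults so far: 6)
  step 9: ref 4 -> FAULT, evict 1, frames=[4,2] (faults so far: 7)
  step 10: ref 2 -> HIT, frames=[4,2] (faults so far: 7)
  step 11: ref 2 -> HIT, frames=[4,2] (faults so far: 7)
  Optimal total faults: 7

Answer: 9 10 7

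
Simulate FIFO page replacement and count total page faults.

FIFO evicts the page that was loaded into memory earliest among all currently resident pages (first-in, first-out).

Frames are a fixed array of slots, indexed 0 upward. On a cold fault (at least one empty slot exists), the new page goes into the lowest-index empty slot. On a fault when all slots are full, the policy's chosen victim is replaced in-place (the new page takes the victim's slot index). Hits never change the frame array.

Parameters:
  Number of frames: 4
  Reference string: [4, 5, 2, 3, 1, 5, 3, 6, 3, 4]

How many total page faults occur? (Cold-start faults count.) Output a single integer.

Step 0: ref 4 → FAULT, frames=[4,-,-,-]
Step 1: ref 5 → FAULT, frames=[4,5,-,-]
Step 2: ref 2 → FAULT, frames=[4,5,2,-]
Step 3: ref 3 → FAULT, frames=[4,5,2,3]
Step 4: ref 1 → FAULT (evict 4), frames=[1,5,2,3]
Step 5: ref 5 → HIT, frames=[1,5,2,3]
Step 6: ref 3 → HIT, frames=[1,5,2,3]
Step 7: ref 6 → FAULT (evict 5), frames=[1,6,2,3]
Step 8: ref 3 → HIT, frames=[1,6,2,3]
Step 9: ref 4 → FAULT (evict 2), frames=[1,6,4,3]
Total faults: 7

Answer: 7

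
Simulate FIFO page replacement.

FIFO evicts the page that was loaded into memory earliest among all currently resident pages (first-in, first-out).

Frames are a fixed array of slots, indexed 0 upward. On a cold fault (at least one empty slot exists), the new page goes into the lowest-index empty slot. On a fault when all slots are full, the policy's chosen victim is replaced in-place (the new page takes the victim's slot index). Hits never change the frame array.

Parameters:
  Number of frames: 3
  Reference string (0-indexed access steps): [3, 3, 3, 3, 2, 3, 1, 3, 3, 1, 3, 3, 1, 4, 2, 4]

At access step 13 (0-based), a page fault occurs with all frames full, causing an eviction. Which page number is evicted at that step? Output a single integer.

Answer: 3

Derivation:
Step 0: ref 3 -> FAULT, frames=[3,-,-]
Step 1: ref 3 -> HIT, frames=[3,-,-]
Step 2: ref 3 -> HIT, frames=[3,-,-]
Step 3: ref 3 -> HIT, frames=[3,-,-]
Step 4: ref 2 -> FAULT, frames=[3,2,-]
Step 5: ref 3 -> HIT, frames=[3,2,-]
Step 6: ref 1 -> FAULT, frames=[3,2,1]
Step 7: ref 3 -> HIT, frames=[3,2,1]
Step 8: ref 3 -> HIT, frames=[3,2,1]
Step 9: ref 1 -> HIT, frames=[3,2,1]
Step 10: ref 3 -> HIT, frames=[3,2,1]
Step 11: ref 3 -> HIT, frames=[3,2,1]
Step 12: ref 1 -> HIT, frames=[3,2,1]
Step 13: ref 4 -> FAULT, evict 3, frames=[4,2,1]
At step 13: evicted page 3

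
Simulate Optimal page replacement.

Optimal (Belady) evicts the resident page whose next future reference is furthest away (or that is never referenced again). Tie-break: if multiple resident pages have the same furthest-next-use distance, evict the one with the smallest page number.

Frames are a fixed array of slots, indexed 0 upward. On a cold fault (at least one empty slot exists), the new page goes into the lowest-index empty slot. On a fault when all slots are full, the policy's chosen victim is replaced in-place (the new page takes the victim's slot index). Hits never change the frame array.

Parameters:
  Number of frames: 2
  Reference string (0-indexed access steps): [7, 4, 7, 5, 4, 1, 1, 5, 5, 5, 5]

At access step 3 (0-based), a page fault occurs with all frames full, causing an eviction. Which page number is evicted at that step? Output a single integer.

Answer: 7

Derivation:
Step 0: ref 7 -> FAULT, frames=[7,-]
Step 1: ref 4 -> FAULT, frames=[7,4]
Step 2: ref 7 -> HIT, frames=[7,4]
Step 3: ref 5 -> FAULT, evict 7, frames=[5,4]
At step 3: evicted page 7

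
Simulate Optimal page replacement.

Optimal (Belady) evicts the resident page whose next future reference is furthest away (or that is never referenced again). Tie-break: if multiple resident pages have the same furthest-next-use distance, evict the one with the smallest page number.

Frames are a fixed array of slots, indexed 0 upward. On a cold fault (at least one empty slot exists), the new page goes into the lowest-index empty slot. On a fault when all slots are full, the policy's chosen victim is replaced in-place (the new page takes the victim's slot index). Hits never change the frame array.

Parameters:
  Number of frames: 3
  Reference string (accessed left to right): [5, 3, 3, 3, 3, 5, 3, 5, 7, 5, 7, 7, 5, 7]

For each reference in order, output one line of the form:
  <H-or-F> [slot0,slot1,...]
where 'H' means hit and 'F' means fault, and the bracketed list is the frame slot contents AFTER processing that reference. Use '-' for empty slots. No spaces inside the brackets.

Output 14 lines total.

F [5,-,-]
F [5,3,-]
H [5,3,-]
H [5,3,-]
H [5,3,-]
H [5,3,-]
H [5,3,-]
H [5,3,-]
F [5,3,7]
H [5,3,7]
H [5,3,7]
H [5,3,7]
H [5,3,7]
H [5,3,7]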